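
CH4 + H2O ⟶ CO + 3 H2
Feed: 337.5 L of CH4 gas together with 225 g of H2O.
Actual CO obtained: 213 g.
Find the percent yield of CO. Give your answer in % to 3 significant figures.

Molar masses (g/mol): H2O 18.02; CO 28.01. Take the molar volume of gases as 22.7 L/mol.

60.9 %

n(CH4) = 337.5 / 22.7 = 14.87 mol
n(H2O) = 225.0 / 18.02 = 12.49 mol
n/ν for CH4 = 14.87/1 = 14.87
n/ν for H2O = 12.49/1 = 12.49
Smallest n/ν is H2O → limiting reagent.
theoretical n(CO) = (1/1) × 12.49 = 12.49 mol → 349.8 g
% yield = 213 / 349.8 × 100 = 60.89 %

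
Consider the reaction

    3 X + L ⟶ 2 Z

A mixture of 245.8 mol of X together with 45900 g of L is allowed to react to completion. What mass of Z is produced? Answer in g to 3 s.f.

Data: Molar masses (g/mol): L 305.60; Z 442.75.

72600 g

n(X) = 245.8 mol
n(L) = 45900 / 305.60 = 150.2 mol
n/ν for X = 245.8/3 = 81.93
n/ν for L = 150.2/1 = 150.2
Smallest n/ν is X → limiting reagent.
n(Z) = (2/3) × 245.8 = 163.9 mol
mass = 163.9 × 442.75 = 72570 g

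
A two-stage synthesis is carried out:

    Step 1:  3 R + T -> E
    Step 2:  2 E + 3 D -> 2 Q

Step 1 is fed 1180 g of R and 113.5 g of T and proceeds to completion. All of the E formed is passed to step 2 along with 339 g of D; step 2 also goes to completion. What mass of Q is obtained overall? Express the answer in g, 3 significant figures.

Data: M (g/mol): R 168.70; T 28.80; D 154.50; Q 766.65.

Step 1:
n(R) = 1180 / 168.70 = 6.995 mol
n(T) = 113.5 / 28.80 = 3.941 mol
n/ν for R = 6.995/3 = 2.332
n/ν for T = 3.941/1 = 3.941
Smallest n/ν is R → limiting reagent.
n(E) produced = (1/3) × 6.995 = 2.332 mol
Step 2:
n(E) available = 2.332 mol
n(D) = 339.0 / 154.50 = 2.194 mol
n/ν for E = 2.332/2 = 1.166
n/ν for D = 2.194/3 = 0.7313
Smallest n/ν is D → limiting reagent.
n(Q) = (2/3) × 2.194 = 1.463 mol
mass = 1.463 × 766.65 = 1122 g

1120 g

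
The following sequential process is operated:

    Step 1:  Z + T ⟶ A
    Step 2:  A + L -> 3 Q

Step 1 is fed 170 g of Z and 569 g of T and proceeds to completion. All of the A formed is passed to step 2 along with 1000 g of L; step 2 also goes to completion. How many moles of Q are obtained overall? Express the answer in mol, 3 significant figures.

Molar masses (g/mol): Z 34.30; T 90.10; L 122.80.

14.9 mol

Step 1:
n(Z) = 170.0 / 34.30 = 4.956 mol
n(T) = 569.0 / 90.10 = 6.315 mol
n/ν for Z = 4.956/1 = 4.956
n/ν for T = 6.315/1 = 6.315
Smallest n/ν is Z → limiting reagent.
n(A) produced = (1/1) × 4.956 = 4.956 mol
Step 2:
n(A) available = 4.956 mol
n(L) = 1000 / 122.80 = 8.143 mol
n/ν for A = 4.956/1 = 4.956
n/ν for L = 8.143/1 = 8.143
Smallest n/ν is A → limiting reagent.
n(Q) = (3/1) × 4.956 = 14.87 mol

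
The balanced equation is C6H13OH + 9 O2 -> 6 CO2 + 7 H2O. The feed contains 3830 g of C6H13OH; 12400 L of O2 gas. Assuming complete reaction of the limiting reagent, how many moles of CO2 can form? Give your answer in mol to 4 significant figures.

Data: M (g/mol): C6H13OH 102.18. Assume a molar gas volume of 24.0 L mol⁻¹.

224.9 mol

n(C6H13OH) = 3830 / 102.18 = 37.48 mol
n(O2) = 12400 / 24.0 = 516.7 mol
n/ν for C6H13OH = 37.48/1 = 37.48
n/ν for O2 = 516.7/9 = 57.41
Smallest n/ν is C6H13OH → limiting reagent.
n(CO2) = (6/1) × 37.48 = 224.9 mol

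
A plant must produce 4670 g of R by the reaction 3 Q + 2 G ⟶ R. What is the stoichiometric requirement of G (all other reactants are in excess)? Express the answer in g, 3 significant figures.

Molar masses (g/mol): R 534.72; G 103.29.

1800 g

n(R) = 4670 / 534.72 = 8.734 mol
n(G) = (2/1) × 8.734 = 17.47 mol
mass = 17.47 × 103.29 = 1804 g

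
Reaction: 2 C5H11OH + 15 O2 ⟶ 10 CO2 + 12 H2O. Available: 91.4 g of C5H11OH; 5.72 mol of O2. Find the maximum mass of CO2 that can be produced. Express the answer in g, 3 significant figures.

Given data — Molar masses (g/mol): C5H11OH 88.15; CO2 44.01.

n(C5H11OH) = 91.40 / 88.15 = 1.037 mol
n(O2) = 5.720 mol
n/ν for C5H11OH = 1.037/2 = 0.5185
n/ν for O2 = 5.720/15 = 0.3813
Smallest n/ν is O2 → limiting reagent.
n(CO2) = (10/15) × 5.720 = 3.813 mol
mass = 3.813 × 44.01 = 167.8 g

168 g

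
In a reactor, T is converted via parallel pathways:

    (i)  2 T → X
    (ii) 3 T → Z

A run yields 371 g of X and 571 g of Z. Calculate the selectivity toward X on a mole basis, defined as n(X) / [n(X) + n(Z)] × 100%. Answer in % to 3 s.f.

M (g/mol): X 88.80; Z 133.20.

n(X) = 371 / 88.80 = 4.178 mol
n(Z) = 571 / 133.20 = 4.287 mol
selectivity = 4.178/(4.178+4.287) × 100 = 49.36 %

49.4 %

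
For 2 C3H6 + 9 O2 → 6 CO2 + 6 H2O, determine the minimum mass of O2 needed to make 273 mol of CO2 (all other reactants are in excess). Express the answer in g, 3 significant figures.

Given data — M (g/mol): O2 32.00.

13100 g

n(CO2) = 273.0 mol
n(O2) = (9/6) × 273.0 = 409.5 mol
mass = 409.5 × 32.00 = 13100 g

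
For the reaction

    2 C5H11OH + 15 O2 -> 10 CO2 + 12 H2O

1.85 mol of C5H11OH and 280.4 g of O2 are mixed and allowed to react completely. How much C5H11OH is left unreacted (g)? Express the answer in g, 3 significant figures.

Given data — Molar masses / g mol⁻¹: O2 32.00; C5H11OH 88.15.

n(C5H11OH) = 1.850 mol
n(O2) = 280.4 / 32.00 = 8.763 mol
n/ν for C5H11OH = 1.850/2 = 0.9250
n/ν for O2 = 8.763/15 = 0.5842
Smallest n/ν is O2 → limiting reagent.
C5H11OH consumed = (2/15) × 8.763 = 1.168 mol
C5H11OH remaining = 1.850 − 1.168 = 0.6820 mol
mass = 0.6820 × 88.15 = 60.12 g

60.1 g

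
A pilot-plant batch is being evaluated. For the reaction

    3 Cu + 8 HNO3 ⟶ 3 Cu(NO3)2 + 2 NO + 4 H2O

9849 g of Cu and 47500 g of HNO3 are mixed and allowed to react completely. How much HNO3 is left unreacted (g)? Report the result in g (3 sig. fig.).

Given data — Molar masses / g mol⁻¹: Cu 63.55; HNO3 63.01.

21500 g

n(Cu) = 9849 / 63.55 = 155.0 mol
n(HNO3) = 47500 / 63.01 = 753.8 mol
n/ν → Cu: 51.67, HNO3: 94.23; Cu is limiting.
HNO3 consumed = (8/3) × 155.0 = 413.3 mol
HNO3 remaining = 753.8 − 413.3 = 340.5 mol
mass = 340.5 × 63.01 = 21450 g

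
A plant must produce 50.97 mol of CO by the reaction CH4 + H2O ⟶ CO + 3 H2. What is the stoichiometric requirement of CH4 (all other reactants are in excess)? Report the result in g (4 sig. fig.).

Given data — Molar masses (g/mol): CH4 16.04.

n(CO) = 50.97 mol
n(CH4) = (1/1) × 50.97 = 50.97 mol
mass = 50.97 × 16.04 = 817.6 g

817.6 g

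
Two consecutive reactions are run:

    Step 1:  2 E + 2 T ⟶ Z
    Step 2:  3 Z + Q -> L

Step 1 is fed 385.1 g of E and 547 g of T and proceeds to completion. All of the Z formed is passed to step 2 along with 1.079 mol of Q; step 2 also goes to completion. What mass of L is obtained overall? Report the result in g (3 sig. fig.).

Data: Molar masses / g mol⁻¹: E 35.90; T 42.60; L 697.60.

Step 1:
n(E) = 385.1 / 35.90 = 10.73 mol
n(T) = 547.0 / 42.60 = 12.84 mol
n/ν → E: 5.365, T: 6.420; E is limiting.
n(Z) produced = (1/2) × 10.73 = 5.365 mol
Step 2:
n(Z) available = 5.365 mol
n(Q) = 1.079 mol
n/ν → Z: 1.788, Q: 1.079; Q is limiting.
n(L) = (1/1) × 1.079 = 1.079 mol
mass = 1.079 × 697.60 = 752.7 g

753 g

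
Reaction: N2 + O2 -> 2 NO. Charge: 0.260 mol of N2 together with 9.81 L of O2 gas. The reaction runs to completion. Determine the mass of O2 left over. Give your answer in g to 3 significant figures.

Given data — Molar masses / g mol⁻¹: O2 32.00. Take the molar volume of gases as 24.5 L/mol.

n(N2) = 0.2600 mol
n(O2) = 9.810 / 24.5 = 0.4004 mol
n/ν for N2 = 0.2600/1 = 0.2600
n/ν for O2 = 0.4004/1 = 0.4004
Smallest n/ν is N2 → limiting reagent.
O2 consumed = (1/1) × 0.2600 = 0.2600 mol
O2 remaining = 0.4004 − 0.2600 = 0.1404 mol
mass = 0.1404 × 32.00 = 4.493 g

4.49 g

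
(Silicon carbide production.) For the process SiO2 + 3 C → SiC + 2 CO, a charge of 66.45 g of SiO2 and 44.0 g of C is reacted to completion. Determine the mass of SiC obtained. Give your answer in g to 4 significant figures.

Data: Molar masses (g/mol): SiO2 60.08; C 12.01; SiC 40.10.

44.35 g

n(SiO2) = 66.45 / 60.08 = 1.106 mol
n(C) = 44.00 / 12.01 = 3.664 mol
n/ν for SiO2 = 1.106/1 = 1.106
n/ν for C = 3.664/3 = 1.221
Smallest n/ν is SiO2 → limiting reagent.
n(SiC) = (1/1) × 1.106 = 1.106 mol
mass = 1.106 × 40.10 = 44.35 g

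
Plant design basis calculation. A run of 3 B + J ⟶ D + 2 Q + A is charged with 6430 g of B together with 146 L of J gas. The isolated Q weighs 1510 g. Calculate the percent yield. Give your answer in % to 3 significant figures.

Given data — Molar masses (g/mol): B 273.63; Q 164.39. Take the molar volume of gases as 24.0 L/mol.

n(B) = 6430 / 273.63 = 23.50 mol
n(J) = 146.0 / 24.0 = 6.083 mol
n/ν → B: 7.833, J: 6.083; J is limiting.
theoretical n(Q) = (2/1) × 6.083 = 12.17 mol → 2001 g
% yield = 1510 / 2001 × 100 = 75.46 %

75.5 %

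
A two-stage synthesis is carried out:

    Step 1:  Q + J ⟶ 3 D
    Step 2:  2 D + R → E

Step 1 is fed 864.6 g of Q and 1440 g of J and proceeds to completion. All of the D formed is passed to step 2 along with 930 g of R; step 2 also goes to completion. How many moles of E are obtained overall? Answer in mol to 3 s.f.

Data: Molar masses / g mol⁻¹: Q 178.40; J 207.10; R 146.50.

6.35 mol

Step 1:
n(Q) = 864.6 / 178.40 = 4.846 mol
n(J) = 1440 / 207.10 = 6.953 mol
n/ν for Q = 4.846/1 = 4.846
n/ν for J = 6.953/1 = 6.953
Smallest n/ν is Q → limiting reagent.
n(D) produced = (3/1) × 4.846 = 14.54 mol
Step 2:
n(D) available = 14.54 mol
n(R) = 930.0 / 146.50 = 6.348 mol
n/ν for D = 14.54/2 = 7.270
n/ν for R = 6.348/1 = 6.348
Smallest n/ν is R → limiting reagent.
n(E) = (1/1) × 6.348 = 6.348 mol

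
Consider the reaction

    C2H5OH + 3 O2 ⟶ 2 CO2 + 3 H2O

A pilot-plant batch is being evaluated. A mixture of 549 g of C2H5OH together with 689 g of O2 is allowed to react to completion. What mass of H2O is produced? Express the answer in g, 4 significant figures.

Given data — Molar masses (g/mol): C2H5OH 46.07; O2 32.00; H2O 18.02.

n(C2H5OH) = 549.0 / 46.07 = 11.92 mol
n(O2) = 689.0 / 32.00 = 21.53 mol
n/ν → C2H5OH: 11.92, O2: 7.177; O2 is limiting.
n(H2O) = (3/3) × 21.53 = 21.53 mol
mass = 21.53 × 18.02 = 388.0 g

388.0 g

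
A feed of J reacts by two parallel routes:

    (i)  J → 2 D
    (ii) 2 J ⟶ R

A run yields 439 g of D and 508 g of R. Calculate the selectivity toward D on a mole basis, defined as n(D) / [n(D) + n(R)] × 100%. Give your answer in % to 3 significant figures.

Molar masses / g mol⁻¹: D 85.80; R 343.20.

77.6 %

n(D) = 439 / 85.80 = 5.117 mol
n(R) = 508 / 343.20 = 1.480 mol
selectivity = 5.117/(5.117+1.480) × 100 = 77.57 %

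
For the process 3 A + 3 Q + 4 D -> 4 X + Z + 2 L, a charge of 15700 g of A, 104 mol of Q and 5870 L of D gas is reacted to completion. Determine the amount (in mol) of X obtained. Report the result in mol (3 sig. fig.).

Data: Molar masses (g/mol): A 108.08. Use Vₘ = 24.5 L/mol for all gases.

n(A) = 15700 / 108.08 = 145.3 mol
n(Q) = 104.0 mol
n(D) = 5870 / 24.5 = 239.6 mol
n/ν for A = 145.3/3 = 48.43
n/ν for Q = 104.0/3 = 34.67
n/ν for D = 239.6/4 = 59.90
Smallest n/ν is Q → limiting reagent.
n(X) = (4/3) × 104.0 = 138.7 mol

139 mol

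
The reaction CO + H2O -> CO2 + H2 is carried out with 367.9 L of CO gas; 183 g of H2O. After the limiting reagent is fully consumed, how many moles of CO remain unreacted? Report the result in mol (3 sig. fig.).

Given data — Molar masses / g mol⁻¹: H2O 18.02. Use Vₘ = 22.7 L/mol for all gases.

n(CO) = 367.9 / 22.7 = 16.21 mol
n(H2O) = 183.0 / 18.02 = 10.16 mol
n/ν for CO = 16.21/1 = 16.21
n/ν for H2O = 10.16/1 = 10.16
Smallest n/ν is H2O → limiting reagent.
CO consumed = (1/1) × 10.16 = 10.16 mol
CO remaining = 16.21 − 10.16 = 6.050 mol

6.05 mol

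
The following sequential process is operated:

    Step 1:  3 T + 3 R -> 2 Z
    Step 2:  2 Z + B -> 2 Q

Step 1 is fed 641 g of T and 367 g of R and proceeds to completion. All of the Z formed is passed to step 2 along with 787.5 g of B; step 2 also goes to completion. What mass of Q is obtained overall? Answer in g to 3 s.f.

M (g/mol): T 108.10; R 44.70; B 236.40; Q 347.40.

Step 1:
n(T) = 641.0 / 108.10 = 5.930 mol
n(R) = 367.0 / 44.70 = 8.210 mol
n/ν for T = 5.930/3 = 1.977
n/ν for R = 8.210/3 = 2.737
Smallest n/ν is T → limiting reagent.
n(Z) produced = (2/3) × 5.930 = 3.953 mol
Step 2:
n(Z) available = 3.953 mol
n(B) = 787.5 / 236.40 = 3.331 mol
n/ν for Z = 3.953/2 = 1.977
n/ν for B = 3.331/1 = 3.331
Smallest n/ν is Z → limiting reagent.
n(Q) = (2/2) × 3.953 = 3.953 mol
mass = 3.953 × 347.40 = 1373 g

1370 g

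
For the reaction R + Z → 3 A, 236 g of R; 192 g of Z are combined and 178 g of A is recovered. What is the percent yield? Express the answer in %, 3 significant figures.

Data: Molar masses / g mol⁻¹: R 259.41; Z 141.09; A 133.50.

48.9 %

n(R) = 236.0 / 259.41 = 0.9098 mol
n(Z) = 192.0 / 141.09 = 1.361 mol
n/ν for R = 0.9098/1 = 0.9098
n/ν for Z = 1.361/1 = 1.361
Smallest n/ν is R → limiting reagent.
theoretical n(A) = (3/1) × 0.9098 = 2.729 mol → 364.3 g
% yield = 178 / 364.3 × 100 = 48.86 %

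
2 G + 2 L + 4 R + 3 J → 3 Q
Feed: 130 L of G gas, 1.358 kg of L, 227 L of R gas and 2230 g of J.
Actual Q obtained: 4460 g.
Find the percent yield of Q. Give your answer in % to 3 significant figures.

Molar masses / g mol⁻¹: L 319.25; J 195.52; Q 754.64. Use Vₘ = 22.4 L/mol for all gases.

92.6 %

n(G) = 130.0 / 22.4 = 5.804 mol
n(L) = 1.358×1000 / 319.25 = 4.254 mol
n(R) = 227.0 / 22.4 = 10.13 mol
n(J) = 2230 / 195.52 = 11.41 mol
n/ν → G: 2.902, L: 2.127, R: 2.533, J: 3.803; L is limiting.
theoretical n(Q) = (3/2) × 4.254 = 6.381 mol → 4815 g
% yield = 4460 / 4815 × 100 = 92.63 %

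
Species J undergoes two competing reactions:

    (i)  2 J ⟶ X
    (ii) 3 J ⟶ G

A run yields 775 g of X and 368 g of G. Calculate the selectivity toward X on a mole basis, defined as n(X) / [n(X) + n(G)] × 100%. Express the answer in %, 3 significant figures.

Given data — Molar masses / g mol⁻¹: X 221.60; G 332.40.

n(X) = 775 / 221.60 = 3.497 mol
n(G) = 368 / 332.40 = 1.107 mol
selectivity = 3.497/(3.497+1.107) × 100 = 75.96 %

76.0 %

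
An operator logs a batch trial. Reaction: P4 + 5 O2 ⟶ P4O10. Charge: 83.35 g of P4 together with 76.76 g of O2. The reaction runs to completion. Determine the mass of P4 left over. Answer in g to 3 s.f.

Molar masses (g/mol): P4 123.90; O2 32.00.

n(P4) = 83.35 / 123.90 = 0.6727 mol
n(O2) = 76.76 / 32.00 = 2.399 mol
n/ν → P4: 0.6727, O2: 0.4798; O2 is limiting.
P4 consumed = (1/5) × 2.399 = 0.4798 mol
P4 remaining = 0.6727 − 0.4798 = 0.1929 mol
mass = 0.1929 × 123.90 = 23.90 g

23.9 g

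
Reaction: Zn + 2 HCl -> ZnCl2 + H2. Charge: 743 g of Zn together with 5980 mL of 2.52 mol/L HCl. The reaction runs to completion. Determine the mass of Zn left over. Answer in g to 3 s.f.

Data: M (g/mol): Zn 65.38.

n(Zn) = 743.0 / 65.38 = 11.36 mol
n(HCl) = 2.52 × 5980/1000 = 15.07 mol
n/ν → Zn: 11.36, HCl: 7.535; HCl is limiting.
Zn consumed = (1/2) × 15.07 = 7.535 mol
Zn remaining = 11.36 − 7.535 = 3.825 mol
mass = 3.825 × 65.38 = 250.1 g

250 g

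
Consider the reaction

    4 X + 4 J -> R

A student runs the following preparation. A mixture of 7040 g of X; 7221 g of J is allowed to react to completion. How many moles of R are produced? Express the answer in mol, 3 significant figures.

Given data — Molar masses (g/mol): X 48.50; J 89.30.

20.2 mol

n(X) = 7040 / 48.50 = 145.2 mol
n(J) = 7221 / 89.30 = 80.86 mol
n/ν for X = 145.2/4 = 36.30
n/ν for J = 80.86/4 = 20.22
Smallest n/ν is J → limiting reagent.
n(R) = (1/4) × 80.86 = 20.22 mol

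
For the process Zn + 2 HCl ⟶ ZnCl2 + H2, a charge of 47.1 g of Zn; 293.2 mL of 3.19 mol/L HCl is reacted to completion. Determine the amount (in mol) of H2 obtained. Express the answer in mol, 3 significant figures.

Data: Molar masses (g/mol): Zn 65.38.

n(Zn) = 47.10 / 65.38 = 0.7204 mol
n(HCl) = 3.19 × 293.2/1000 = 0.9353 mol
n/ν for Zn = 0.7204/1 = 0.7204
n/ν for HCl = 0.9353/2 = 0.4677
Smallest n/ν is HCl → limiting reagent.
n(H2) = (1/2) × 0.9353 = 0.4677 mol

0.468 mol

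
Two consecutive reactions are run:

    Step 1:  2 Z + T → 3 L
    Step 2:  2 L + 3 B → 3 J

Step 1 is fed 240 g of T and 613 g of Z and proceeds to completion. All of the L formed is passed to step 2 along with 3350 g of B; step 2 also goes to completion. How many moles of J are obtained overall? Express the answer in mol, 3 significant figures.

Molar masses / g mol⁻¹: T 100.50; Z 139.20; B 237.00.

Step 1:
n(T) = 240.0 / 100.50 = 2.388 mol
n(Z) = 613.0 / 139.20 = 4.404 mol
n/ν for T = 2.388/1 = 2.388
n/ν for Z = 4.404/2 = 2.202
Smallest n/ν is Z → limiting reagent.
n(L) produced = (3/2) × 4.404 = 6.606 mol
Step 2:
n(L) available = 6.606 mol
n(B) = 3350 / 237.00 = 14.14 mol
n/ν for L = 6.606/2 = 3.303
n/ν for B = 14.14/3 = 4.713
Smallest n/ν is L → limiting reagent.
n(J) = (3/2) × 6.606 = 9.909 mol

9.91 mol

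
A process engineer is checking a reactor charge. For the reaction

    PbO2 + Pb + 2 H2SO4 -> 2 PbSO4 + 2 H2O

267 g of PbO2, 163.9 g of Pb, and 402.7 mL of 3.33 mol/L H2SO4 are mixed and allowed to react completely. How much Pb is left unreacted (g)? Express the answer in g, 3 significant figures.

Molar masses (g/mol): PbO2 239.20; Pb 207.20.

25.0 g

n(PbO2) = 267.0 / 239.20 = 1.116 mol
n(Pb) = 163.9 / 207.20 = 0.7910 mol
n(H2SO4) = 3.33 × 402.7/1000 = 1.341 mol
n/ν for PbO2 = 1.116/1 = 1.116
n/ν for Pb = 0.7910/1 = 0.7910
n/ν for H2SO4 = 1.341/2 = 0.6705
Smallest n/ν is H2SO4 → limiting reagent.
Pb consumed = (1/2) × 1.341 = 0.6705 mol
Pb remaining = 0.7910 − 0.6705 = 0.1205 mol
mass = 0.1205 × 207.20 = 24.97 g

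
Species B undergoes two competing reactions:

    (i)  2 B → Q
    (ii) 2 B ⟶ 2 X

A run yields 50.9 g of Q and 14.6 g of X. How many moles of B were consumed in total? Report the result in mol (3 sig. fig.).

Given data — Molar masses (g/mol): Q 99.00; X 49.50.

n(Q) = 50.9 / 99.00 = 0.5141 mol
n(X) = 14.6 / 49.50 = 0.2949 mol
n(B) via (i) = (2/1)×0.5141 = 1.028 mol
n(B) via (ii) = (2/2)×0.2949 = 0.2949 mol
total n(B) = 1.028 + 0.2949 = 1.323 mol

1.32 mol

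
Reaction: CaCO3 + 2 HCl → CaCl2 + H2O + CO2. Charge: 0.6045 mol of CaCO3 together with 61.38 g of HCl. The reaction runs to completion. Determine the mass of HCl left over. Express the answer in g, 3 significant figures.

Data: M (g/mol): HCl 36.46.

17.3 g

n(CaCO3) = 0.6045 mol
n(HCl) = 61.38 / 36.46 = 1.683 mol
n/ν → CaCO3: 0.6045, HCl: 0.8415; CaCO3 is limiting.
HCl consumed = (2/1) × 0.6045 = 1.209 mol
HCl remaining = 1.683 − 1.209 = 0.4740 mol
mass = 0.4740 × 36.46 = 17.28 g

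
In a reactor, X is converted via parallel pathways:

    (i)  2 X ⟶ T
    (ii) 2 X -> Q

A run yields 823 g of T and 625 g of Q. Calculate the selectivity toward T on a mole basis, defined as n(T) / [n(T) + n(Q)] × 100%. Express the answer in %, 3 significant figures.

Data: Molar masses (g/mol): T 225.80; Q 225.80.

56.8 %

n(T) = 823 / 225.80 = 3.645 mol
n(Q) = 625 / 225.80 = 2.768 mol
selectivity = 3.645/(3.645+2.768) × 100 = 56.84 %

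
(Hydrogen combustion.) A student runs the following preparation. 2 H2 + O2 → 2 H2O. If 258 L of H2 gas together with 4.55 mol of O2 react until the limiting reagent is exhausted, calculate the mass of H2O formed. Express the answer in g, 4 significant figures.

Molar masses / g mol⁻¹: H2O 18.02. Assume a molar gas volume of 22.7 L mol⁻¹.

164.0 g

n(H2) = 258.0 / 22.7 = 11.37 mol
n(O2) = 4.550 mol
n/ν for H2 = 11.37/2 = 5.685
n/ν for O2 = 4.550/1 = 4.550
Smallest n/ν is O2 → limiting reagent.
n(H2O) = (2/1) × 4.550 = 9.100 mol
mass = 9.100 × 18.02 = 164.0 g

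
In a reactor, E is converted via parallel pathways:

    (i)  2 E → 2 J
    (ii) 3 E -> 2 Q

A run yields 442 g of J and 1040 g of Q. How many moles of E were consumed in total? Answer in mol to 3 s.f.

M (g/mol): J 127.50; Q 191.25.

11.6 mol

n(J) = 442 / 127.50 = 3.467 mol
n(Q) = 1040 / 191.25 = 5.438 mol
n(E) via (i) = (2/2)×3.467 = 3.467 mol
n(E) via (ii) = (3/2)×5.438 = 8.157 mol
total n(E) = 3.467 + 8.157 = 11.62 mol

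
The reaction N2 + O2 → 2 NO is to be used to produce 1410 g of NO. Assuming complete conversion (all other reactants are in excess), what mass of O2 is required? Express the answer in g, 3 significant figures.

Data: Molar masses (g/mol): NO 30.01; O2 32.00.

752 g

n(NO) = 1410 / 30.01 = 46.98 mol
n(O2) = (1/2) × 46.98 = 23.49 mol
mass = 23.49 × 32.00 = 751.7 g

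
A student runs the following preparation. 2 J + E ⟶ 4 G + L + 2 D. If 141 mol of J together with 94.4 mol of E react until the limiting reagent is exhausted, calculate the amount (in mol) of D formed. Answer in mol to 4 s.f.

n(J) = 141.0 mol
n(E) = 94.40 mol
n/ν for J = 141.0/2 = 70.50
n/ν for E = 94.40/1 = 94.40
Smallest n/ν is J → limiting reagent.
n(D) = (2/2) × 141.0 = 141.0 mol

141.0 mol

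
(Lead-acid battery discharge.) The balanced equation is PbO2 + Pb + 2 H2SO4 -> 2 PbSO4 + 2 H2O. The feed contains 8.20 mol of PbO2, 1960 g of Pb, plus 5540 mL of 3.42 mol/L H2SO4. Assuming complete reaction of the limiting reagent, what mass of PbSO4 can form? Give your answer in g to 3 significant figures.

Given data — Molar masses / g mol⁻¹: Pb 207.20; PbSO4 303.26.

4970 g

n(PbO2) = 8.200 mol
n(Pb) = 1960 / 207.20 = 9.459 mol
n(H2SO4) = 3.42 × 5540/1000 = 18.95 mol
n/ν → PbO2: 8.200, Pb: 9.459, H2SO4: 9.475; PbO2 is limiting.
n(PbSO4) = (2/1) × 8.200 = 16.40 mol
mass = 16.40 × 303.26 = 4973 g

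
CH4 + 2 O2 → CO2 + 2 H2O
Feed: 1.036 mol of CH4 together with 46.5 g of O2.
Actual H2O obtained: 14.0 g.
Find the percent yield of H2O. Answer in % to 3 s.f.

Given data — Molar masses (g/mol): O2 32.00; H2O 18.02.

n(CH4) = 1.036 mol
n(O2) = 46.50 / 32.00 = 1.453 mol
n/ν for CH4 = 1.036/1 = 1.036
n/ν for O2 = 1.453/2 = 0.7265
Smallest n/ν is O2 → limiting reagent.
theoretical n(H2O) = (2/2) × 1.453 = 1.453 mol → 26.18 g
% yield = 14.0 / 26.18 × 100 = 53.48 %

53.5 %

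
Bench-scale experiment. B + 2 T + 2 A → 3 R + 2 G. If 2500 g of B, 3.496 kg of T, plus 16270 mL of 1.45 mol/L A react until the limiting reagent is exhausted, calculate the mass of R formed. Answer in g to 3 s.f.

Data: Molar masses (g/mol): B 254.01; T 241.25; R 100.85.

n(B) = 2500 / 254.01 = 9.842 mol
n(T) = 3.496×1000 / 241.25 = 14.49 mol
n(A) = 1.45 × 16270/1000 = 23.59 mol
n/ν for B = 9.842/1 = 9.842
n/ν for T = 14.49/2 = 7.245
n/ν for A = 23.59/2 = 11.80
Smallest n/ν is T → limiting reagent.
n(R) = (3/2) × 14.49 = 21.74 mol
mass = 21.74 × 100.85 = 2192 g

2190 g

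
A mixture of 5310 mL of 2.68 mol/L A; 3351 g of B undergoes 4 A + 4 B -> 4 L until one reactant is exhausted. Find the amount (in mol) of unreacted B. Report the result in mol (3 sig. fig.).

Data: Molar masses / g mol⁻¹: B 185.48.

3.84 mol

n(A) = 2.68 × 5310/1000 = 14.23 mol
n(B) = 3351 / 185.48 = 18.07 mol
n/ν for A = 14.23/4 = 3.558
n/ν for B = 18.07/4 = 4.518
Smallest n/ν is A → limiting reagent.
B consumed = (4/4) × 14.23 = 14.23 mol
B remaining = 18.07 − 14.23 = 3.840 mol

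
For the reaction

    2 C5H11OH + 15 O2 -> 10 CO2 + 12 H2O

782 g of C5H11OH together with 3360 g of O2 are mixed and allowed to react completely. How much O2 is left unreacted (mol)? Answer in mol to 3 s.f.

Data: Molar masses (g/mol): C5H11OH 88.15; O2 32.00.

38.5 mol

n(C5H11OH) = 782.0 / 88.15 = 8.871 mol
n(O2) = 3360 / 32.00 = 105.0 mol
n/ν for C5H11OH = 8.871/2 = 4.436
n/ν for O2 = 105.0/15 = 7.000
Smallest n/ν is C5H11OH → limiting reagent.
O2 consumed = (15/2) × 8.871 = 66.53 mol
O2 remaining = 105.0 − 66.53 = 38.47 mol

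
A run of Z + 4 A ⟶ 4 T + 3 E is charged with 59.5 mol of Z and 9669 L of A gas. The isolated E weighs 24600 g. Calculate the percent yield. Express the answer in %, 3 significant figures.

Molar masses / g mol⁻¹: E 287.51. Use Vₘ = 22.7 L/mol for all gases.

n(Z) = 59.50 mol
n(A) = 9669 / 22.7 = 425.9 mol
n/ν → Z: 59.50, A: 106.5; Z is limiting.
theoretical n(E) = (3/1) × 59.50 = 178.5 mol → 51320 g
% yield = 24600 / 51320 × 100 = 47.93 %

47.9 %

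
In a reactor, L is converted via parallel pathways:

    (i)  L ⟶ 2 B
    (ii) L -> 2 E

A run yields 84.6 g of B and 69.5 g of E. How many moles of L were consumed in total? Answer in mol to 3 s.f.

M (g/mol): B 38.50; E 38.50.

n(B) = 84.6 / 38.50 = 2.197 mol
n(E) = 69.5 / 38.50 = 1.805 mol
n(L) via (i) = (1/2)×2.197 = 1.099 mol
n(L) via (ii) = (1/2)×1.805 = 0.9025 mol
total n(L) = 1.099 + 0.9025 = 2.002 mol

2.00 mol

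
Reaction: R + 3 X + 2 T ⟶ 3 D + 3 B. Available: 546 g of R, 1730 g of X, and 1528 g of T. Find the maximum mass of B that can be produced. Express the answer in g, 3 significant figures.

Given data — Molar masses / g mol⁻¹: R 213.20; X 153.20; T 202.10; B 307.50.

n(R) = 546.0 / 213.20 = 2.561 mol
n(X) = 1730 / 153.20 = 11.29 mol
n(T) = 1528 / 202.10 = 7.561 mol
n/ν for R = 2.561/1 = 2.561
n/ν for X = 11.29/3 = 3.763
n/ν for T = 7.561/2 = 3.781
Smallest n/ν is R → limiting reagent.
n(B) = (3/1) × 2.561 = 7.683 mol
mass = 7.683 × 307.50 = 2363 g

2360 g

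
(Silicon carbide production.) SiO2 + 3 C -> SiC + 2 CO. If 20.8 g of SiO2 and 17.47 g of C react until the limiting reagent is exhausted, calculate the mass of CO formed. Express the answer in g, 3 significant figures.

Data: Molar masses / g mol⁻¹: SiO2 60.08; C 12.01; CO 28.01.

n(SiO2) = 20.80 / 60.08 = 0.3462 mol
n(C) = 17.47 / 12.01 = 1.455 mol
n/ν for SiO2 = 0.3462/1 = 0.3462
n/ν for C = 1.455/3 = 0.4850
Smallest n/ν is SiO2 → limiting reagent.
n(CO) = (2/1) × 0.3462 = 0.6924 mol
mass = 0.6924 × 28.01 = 19.39 g

19.4 g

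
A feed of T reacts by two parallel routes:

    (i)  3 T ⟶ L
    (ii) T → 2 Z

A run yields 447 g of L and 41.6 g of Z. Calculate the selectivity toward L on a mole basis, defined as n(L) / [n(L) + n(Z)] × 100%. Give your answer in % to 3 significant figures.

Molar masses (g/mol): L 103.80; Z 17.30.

n(L) = 447 / 103.80 = 4.306 mol
n(Z) = 41.6 / 17.30 = 2.405 mol
selectivity = 4.306/(4.306+2.405) × 100 = 64.16 %

64.2 %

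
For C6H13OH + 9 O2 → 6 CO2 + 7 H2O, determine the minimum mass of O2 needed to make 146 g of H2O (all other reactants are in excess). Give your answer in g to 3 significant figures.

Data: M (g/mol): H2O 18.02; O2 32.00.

n(H2O) = 146 / 18.02 = 8.102 mol
n(O2) = (9/7) × 8.102 = 10.42 mol
mass = 10.42 × 32.00 = 333.4 g

333 g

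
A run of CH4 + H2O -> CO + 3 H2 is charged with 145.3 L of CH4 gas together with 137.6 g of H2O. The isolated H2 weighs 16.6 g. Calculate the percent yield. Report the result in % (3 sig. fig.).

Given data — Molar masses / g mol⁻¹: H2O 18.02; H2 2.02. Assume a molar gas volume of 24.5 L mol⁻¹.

n(CH4) = 145.3 / 24.5 = 5.931 mol
n(H2O) = 137.6 / 18.02 = 7.636 mol
n/ν → CH4: 5.931, H2O: 7.636; CH4 is limiting.
theoretical n(H2) = (3/1) × 5.931 = 17.79 mol → 35.94 g
% yield = 16.6 / 35.94 × 100 = 46.19 %

46.2 %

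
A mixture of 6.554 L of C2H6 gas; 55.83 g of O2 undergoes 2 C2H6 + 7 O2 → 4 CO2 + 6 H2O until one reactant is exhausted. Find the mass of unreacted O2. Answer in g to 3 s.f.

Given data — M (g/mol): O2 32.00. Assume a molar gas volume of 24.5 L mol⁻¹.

25.9 g

n(C2H6) = 6.554 / 24.5 = 0.2675 mol
n(O2) = 55.83 / 32.00 = 1.745 mol
n/ν for C2H6 = 0.2675/2 = 0.1338
n/ν for O2 = 1.745/7 = 0.2493
Smallest n/ν is C2H6 → limiting reagent.
O2 consumed = (7/2) × 0.2675 = 0.9363 mol
O2 remaining = 1.745 − 0.9363 = 0.8087 mol
mass = 0.8087 × 32.00 = 25.88 g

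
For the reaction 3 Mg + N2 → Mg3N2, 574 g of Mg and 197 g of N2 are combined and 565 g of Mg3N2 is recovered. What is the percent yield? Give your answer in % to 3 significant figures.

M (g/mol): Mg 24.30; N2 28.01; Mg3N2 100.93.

79.6 %

n(Mg) = 574.0 / 24.30 = 23.62 mol
n(N2) = 197.0 / 28.01 = 7.033 mol
n/ν for Mg = 23.62/3 = 7.873
n/ν for N2 = 7.033/1 = 7.033
Smallest n/ν is N2 → limiting reagent.
theoretical n(Mg3N2) = (1/1) × 7.033 = 7.033 mol → 709.8 g
% yield = 565 / 709.8 × 100 = 79.60 %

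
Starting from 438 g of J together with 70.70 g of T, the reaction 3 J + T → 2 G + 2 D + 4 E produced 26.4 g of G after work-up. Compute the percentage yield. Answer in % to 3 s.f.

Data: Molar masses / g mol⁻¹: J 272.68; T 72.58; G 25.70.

95.9 %

n(J) = 438.0 / 272.68 = 1.606 mol
n(T) = 70.70 / 72.58 = 0.9741 mol
n/ν for J = 1.606/3 = 0.5353
n/ν for T = 0.9741/1 = 0.9741
Smallest n/ν is J → limiting reagent.
theoretical n(G) = (2/3) × 1.606 = 1.071 mol → 27.52 g
% yield = 26.4 / 27.52 × 100 = 95.93 %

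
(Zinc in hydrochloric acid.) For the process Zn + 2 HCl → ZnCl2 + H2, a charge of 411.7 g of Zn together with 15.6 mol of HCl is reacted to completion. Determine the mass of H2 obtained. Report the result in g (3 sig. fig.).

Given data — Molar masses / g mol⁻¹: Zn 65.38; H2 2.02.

n(Zn) = 411.7 / 65.38 = 6.297 mol
n(HCl) = 15.60 mol
n/ν for Zn = 6.297/1 = 6.297
n/ν for HCl = 15.60/2 = 7.800
Smallest n/ν is Zn → limiting reagent.
n(H2) = (1/1) × 6.297 = 6.297 mol
mass = 6.297 × 2.02 = 12.72 g

12.7 g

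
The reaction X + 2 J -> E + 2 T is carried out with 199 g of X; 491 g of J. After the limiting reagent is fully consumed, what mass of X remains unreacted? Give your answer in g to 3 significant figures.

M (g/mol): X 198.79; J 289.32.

30.3 g

n(X) = 199.0 / 198.79 = 1.001 mol
n(J) = 491.0 / 289.32 = 1.697 mol
n/ν for X = 1.001/1 = 1.001
n/ν for J = 1.697/2 = 0.8485
Smallest n/ν is J → limiting reagent.
X consumed = (1/2) × 1.697 = 0.8485 mol
X remaining = 1.001 − 0.8485 = 0.1525 mol
mass = 0.1525 × 198.79 = 30.32 g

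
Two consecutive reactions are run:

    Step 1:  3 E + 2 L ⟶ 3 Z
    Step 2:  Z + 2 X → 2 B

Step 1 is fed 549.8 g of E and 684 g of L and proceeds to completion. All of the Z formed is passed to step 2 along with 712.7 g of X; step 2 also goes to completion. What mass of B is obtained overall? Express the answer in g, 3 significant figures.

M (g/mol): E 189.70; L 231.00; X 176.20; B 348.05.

1410 g

Step 1:
n(E) = 549.8 / 189.70 = 2.898 mol
n(L) = 684.0 / 231.00 = 2.961 mol
n/ν for E = 2.898/3 = 0.9660
n/ν for L = 2.961/2 = 1.481
Smallest n/ν is E → limiting reagent.
n(Z) produced = (3/3) × 2.898 = 2.898 mol
Step 2:
n(Z) available = 2.898 mol
n(X) = 712.7 / 176.20 = 4.045 mol
n/ν for Z = 2.898/1 = 2.898
n/ν for X = 4.045/2 = 2.023
Smallest n/ν is X → limiting reagent.
n(B) = (2/2) × 4.045 = 4.045 mol
mass = 4.045 × 348.05 = 1408 g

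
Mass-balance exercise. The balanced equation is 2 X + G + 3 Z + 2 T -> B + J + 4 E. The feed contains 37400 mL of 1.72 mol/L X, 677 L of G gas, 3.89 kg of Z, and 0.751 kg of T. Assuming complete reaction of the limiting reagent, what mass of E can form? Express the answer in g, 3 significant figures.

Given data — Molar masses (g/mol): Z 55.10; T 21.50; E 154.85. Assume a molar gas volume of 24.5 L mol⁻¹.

10800 g

n(X) = 1.72 × 37400/1000 = 64.33 mol
n(G) = 677.0 / 24.5 = 27.63 mol
n(Z) = 3.890×1000 / 55.10 = 70.60 mol
n(T) = 0.7510×1000 / 21.50 = 34.93 mol
n/ν for X = 64.33/2 = 32.17
n/ν for G = 27.63/1 = 27.63
n/ν for Z = 70.60/3 = 23.53
n/ν for T = 34.93/2 = 17.47
Smallest n/ν is T → limiting reagent.
n(E) = (4/2) × 34.93 = 69.86 mol
mass = 69.86 × 154.85 = 10820 g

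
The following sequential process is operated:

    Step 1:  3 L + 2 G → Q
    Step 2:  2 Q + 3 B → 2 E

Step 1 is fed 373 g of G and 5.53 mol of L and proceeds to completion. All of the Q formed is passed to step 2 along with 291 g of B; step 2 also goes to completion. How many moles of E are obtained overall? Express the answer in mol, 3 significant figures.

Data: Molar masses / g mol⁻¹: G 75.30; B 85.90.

1.84 mol

Step 1:
n(G) = 373.0 / 75.30 = 4.954 mol
n(L) = 5.530 mol
n/ν → G: 2.477, L: 1.843; L is limiting.
n(Q) produced = (1/3) × 5.530 = 1.843 mol
Step 2:
n(Q) available = 1.843 mol
n(B) = 291.0 / 85.90 = 3.388 mol
n/ν → Q: 0.9215, B: 1.129; Q is limiting.
n(E) = (2/2) × 1.843 = 1.843 mol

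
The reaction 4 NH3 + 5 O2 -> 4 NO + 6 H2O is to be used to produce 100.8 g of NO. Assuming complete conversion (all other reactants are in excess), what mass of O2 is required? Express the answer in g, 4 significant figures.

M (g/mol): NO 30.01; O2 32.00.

134.4 g

n(NO) = 100.8 / 30.01 = 3.359 mol
n(O2) = (5/4) × 3.359 = 4.199 mol
mass = 4.199 × 32.00 = 134.4 g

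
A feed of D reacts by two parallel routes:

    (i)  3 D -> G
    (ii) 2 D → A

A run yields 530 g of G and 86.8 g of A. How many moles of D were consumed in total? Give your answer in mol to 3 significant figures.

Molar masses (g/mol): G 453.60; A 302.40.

n(G) = 530 / 453.60 = 1.168 mol
n(A) = 86.8 / 302.40 = 0.2870 mol
n(D) via (i) = (3/1)×1.168 = 3.504 mol
n(D) via (ii) = (2/1)×0.2870 = 0.5740 mol
total n(D) = 3.504 + 0.5740 = 4.078 mol

4.08 mol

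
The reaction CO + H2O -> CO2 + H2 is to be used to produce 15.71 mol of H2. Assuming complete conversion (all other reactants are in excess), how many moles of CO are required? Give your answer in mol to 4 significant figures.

15.71 mol

n(H2) = 15.71 mol
n(CO) = (1/1) × 15.71 = 15.71 mol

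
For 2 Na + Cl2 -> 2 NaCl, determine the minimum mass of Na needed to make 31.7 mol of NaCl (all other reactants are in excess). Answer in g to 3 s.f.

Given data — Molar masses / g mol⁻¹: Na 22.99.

n(NaCl) = 31.70 mol
n(Na) = (2/2) × 31.70 = 31.70 mol
mass = 31.70 × 22.99 = 728.8 g

729 g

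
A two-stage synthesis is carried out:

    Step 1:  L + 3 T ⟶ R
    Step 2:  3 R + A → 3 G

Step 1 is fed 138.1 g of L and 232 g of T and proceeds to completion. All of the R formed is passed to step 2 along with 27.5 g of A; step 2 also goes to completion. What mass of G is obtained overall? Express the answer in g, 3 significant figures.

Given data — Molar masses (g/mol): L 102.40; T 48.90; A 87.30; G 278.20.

Step 1:
n(L) = 138.1 / 102.40 = 1.349 mol
n(T) = 232.0 / 48.90 = 4.744 mol
n/ν → L: 1.349, T: 1.581; L is limiting.
n(R) produced = (1/1) × 1.349 = 1.349 mol
Step 2:
n(R) available = 1.349 mol
n(A) = 27.50 / 87.30 = 0.3150 mol
n/ν → R: 0.4497, A: 0.3150; A is limiting.
n(G) = (3/1) × 0.3150 = 0.9450 mol
mass = 0.9450 × 278.20 = 262.9 g

263 g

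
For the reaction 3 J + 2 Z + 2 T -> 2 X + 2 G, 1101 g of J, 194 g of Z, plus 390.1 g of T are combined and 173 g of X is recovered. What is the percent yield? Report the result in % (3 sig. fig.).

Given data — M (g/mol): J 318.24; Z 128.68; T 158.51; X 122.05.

n(J) = 1101 / 318.24 = 3.460 mol
n(Z) = 194.0 / 128.68 = 1.508 mol
n(T) = 390.1 / 158.51 = 2.461 mol
n/ν → J: 1.153, Z: 0.7540, T: 1.231; Z is limiting.
theoretical n(X) = (2/2) × 1.508 = 1.508 mol → 184.1 g
% yield = 173 / 184.1 × 100 = 93.97 %

94.0 %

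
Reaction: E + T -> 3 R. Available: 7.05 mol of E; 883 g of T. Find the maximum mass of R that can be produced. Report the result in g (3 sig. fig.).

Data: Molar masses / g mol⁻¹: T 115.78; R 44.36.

n(E) = 7.050 mol
n(T) = 883.0 / 115.78 = 7.627 mol
n/ν for E = 7.050/1 = 7.050
n/ν for T = 7.627/1 = 7.627
Smallest n/ν is E → limiting reagent.
n(R) = (3/1) × 7.050 = 21.15 mol
mass = 21.15 × 44.36 = 938.2 g

938 g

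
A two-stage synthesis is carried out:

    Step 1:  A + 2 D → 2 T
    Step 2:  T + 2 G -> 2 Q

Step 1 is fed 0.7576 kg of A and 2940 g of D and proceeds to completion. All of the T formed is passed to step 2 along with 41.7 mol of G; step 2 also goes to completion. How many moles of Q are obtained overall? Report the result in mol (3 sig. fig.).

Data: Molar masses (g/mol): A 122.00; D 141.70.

Step 1:
n(A) = 0.7576×1000 / 122.00 = 6.210 mol
n(D) = 2940 / 141.70 = 20.75 mol
n/ν → A: 6.210, D: 10.38; A is limiting.
n(T) produced = (2/1) × 6.210 = 12.42 mol
Step 2:
n(T) available = 12.42 mol
n(G) = 41.70 mol
n/ν → T: 12.42, G: 20.85; T is limiting.
n(Q) = (2/1) × 12.42 = 24.84 mol

24.8 mol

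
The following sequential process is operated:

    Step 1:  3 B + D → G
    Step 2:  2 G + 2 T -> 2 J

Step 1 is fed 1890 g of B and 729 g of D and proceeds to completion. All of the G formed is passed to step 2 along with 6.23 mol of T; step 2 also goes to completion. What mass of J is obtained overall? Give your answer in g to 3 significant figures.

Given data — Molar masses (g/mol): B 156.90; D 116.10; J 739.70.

Step 1:
n(B) = 1890 / 156.90 = 12.05 mol
n(D) = 729.0 / 116.10 = 6.279 mol
n/ν for B = 12.05/3 = 4.017
n/ν for D = 6.279/1 = 6.279
Smallest n/ν is B → limiting reagent.
n(G) produced = (1/3) × 12.05 = 4.017 mol
Step 2:
n(G) available = 4.017 mol
n(T) = 6.230 mol
n/ν for G = 4.017/2 = 2.009
n/ν for T = 6.230/2 = 3.115
Smallest n/ν is G → limiting reagent.
n(J) = (2/2) × 4.017 = 4.017 mol
mass = 4.017 × 739.70 = 2971 g

2970 g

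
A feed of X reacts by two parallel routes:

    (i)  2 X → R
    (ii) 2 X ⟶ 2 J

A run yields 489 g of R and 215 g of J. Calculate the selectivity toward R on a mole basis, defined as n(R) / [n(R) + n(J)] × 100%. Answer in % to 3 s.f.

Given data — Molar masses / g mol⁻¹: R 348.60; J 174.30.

n(R) = 489 / 348.60 = 1.403 mol
n(J) = 215 / 174.30 = 1.234 mol
selectivity = 1.403/(1.403+1.234) × 100 = 53.20 %

53.2 %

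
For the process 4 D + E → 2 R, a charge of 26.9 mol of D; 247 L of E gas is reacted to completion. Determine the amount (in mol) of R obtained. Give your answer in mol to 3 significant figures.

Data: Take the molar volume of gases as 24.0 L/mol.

13.5 mol

n(D) = 26.90 mol
n(E) = 247.0 / 24.0 = 10.29 mol
n/ν for D = 26.90/4 = 6.725
n/ν for E = 10.29/1 = 10.29
Smallest n/ν is D → limiting reagent.
n(R) = (2/4) × 26.90 = 13.45 mol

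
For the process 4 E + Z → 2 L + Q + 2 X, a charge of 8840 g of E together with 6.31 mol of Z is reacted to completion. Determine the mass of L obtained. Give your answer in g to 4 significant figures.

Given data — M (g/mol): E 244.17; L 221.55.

2796 g

n(E) = 8840 / 244.17 = 36.20 mol
n(Z) = 6.310 mol
n/ν → E: 9.050, Z: 6.310; Z is limiting.
n(L) = (2/1) × 6.310 = 12.62 mol
mass = 12.62 × 221.55 = 2796 g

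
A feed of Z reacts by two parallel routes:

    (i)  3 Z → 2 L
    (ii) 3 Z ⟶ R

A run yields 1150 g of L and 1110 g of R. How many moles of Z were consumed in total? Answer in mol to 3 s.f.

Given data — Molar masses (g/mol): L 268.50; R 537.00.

n(L) = 1150 / 268.50 = 4.283 mol
n(R) = 1110 / 537.00 = 2.067 mol
n(Z) via (i) = (3/2)×4.283 = 6.425 mol
n(Z) via (ii) = (3/1)×2.067 = 6.201 mol
total n(Z) = 6.425 + 6.201 = 12.63 mol

12.6 mol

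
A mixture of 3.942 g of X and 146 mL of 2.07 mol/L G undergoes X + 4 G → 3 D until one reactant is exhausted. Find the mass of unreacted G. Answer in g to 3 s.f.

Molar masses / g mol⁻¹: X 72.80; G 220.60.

18.9 g

n(X) = 3.942 / 72.80 = 0.05415 mol
n(G) = 2.07 × 146.0/1000 = 0.3022 mol
n/ν → X: 0.05415, G: 0.07555; X is limiting.
G consumed = (4/1) × 0.05415 = 0.2166 mol
G remaining = 0.3022 − 0.2166 = 0.08560 mol
mass = 0.08560 × 220.60 = 18.88 g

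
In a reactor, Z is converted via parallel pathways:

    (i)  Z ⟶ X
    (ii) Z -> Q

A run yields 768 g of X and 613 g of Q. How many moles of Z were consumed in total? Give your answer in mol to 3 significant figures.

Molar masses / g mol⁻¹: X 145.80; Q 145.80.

9.47 mol

n(X) = 768 / 145.80 = 5.267 mol
n(Q) = 613 / 145.80 = 4.204 mol
n(Z) via (i) = (1/1)×5.267 = 5.267 mol
n(Z) via (ii) = (1/1)×4.204 = 4.204 mol
total n(Z) = 5.267 + 4.204 = 9.471 mol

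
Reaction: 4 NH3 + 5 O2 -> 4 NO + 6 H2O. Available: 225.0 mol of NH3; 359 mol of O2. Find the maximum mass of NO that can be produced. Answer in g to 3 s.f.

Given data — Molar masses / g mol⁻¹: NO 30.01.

n(NH3) = 225.0 mol
n(O2) = 359.0 mol
n/ν → NH3: 56.25, O2: 71.80; NH3 is limiting.
n(NO) = (4/4) × 225.0 = 225.0 mol
mass = 225.0 × 30.01 = 6752 g

6750 g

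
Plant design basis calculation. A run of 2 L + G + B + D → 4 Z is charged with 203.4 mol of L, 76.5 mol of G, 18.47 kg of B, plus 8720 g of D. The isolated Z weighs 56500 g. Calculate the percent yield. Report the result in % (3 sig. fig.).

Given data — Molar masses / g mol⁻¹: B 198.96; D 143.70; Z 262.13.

n(L) = 203.4 mol
n(G) = 76.50 mol
n(B) = 18.47×1000 / 198.96 = 92.83 mol
n(D) = 8720 / 143.70 = 60.68 mol
n/ν → L: 101.7, G: 76.50, B: 92.83, D: 60.68; D is limiting.
theoretical n(Z) = (4/1) × 60.68 = 242.7 mol → 63620 g
% yield = 56500 / 63620 × 100 = 88.81 %

88.8 %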